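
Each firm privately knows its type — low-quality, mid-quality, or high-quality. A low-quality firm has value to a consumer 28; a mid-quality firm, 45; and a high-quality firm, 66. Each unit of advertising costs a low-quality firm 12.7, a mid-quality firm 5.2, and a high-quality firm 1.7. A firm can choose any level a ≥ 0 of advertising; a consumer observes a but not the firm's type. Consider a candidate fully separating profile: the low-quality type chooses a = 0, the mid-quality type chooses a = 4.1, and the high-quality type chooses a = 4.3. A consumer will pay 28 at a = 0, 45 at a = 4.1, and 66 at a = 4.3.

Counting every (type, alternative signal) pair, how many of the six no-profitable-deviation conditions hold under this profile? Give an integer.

4

Mid-quality (own payoff 45 − 5.2×4.1 = 23.68): to a=0 gives 28 → profitable ✗; to a=4.3 gives 66 − 5.2×4.3 = 43.64 → profitable ✗.
High-quality (own payoff 66 − 1.7×4.3 = 58.69): to a=0 gives 28 → no gain ✓; to a=4.1 gives 45 − 1.7×4.1 = 38.03 → no gain ✓.
Low-quality (own payoff 28): to a=4.1 gives 45 − 12.7×4.1 = -7.07 → no gain ✓; to a=4.3 gives 66 − 12.7×4.3 = 11.39 → no gain ✓.
4 of the 6 constraints hold; not an equilibrium.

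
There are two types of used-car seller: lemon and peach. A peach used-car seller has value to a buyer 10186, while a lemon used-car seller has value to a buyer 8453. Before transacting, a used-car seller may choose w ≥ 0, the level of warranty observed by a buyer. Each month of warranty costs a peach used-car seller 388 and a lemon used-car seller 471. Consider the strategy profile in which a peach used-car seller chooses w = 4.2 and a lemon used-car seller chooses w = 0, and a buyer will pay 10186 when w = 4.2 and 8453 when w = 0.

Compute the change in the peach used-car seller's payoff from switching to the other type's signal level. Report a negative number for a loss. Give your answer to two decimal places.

-103.40

Playing w = 4.2 the peach used-car seller receives 10186 − 388 × 4.2 = 8556.4.
Deviating to w = 0 yields 8453 instead.
Gain from deviating: 8453 − 8556.4 = -103.40.
The gain is negative, so the peach type's incentive-compatibility constraint is satisfied.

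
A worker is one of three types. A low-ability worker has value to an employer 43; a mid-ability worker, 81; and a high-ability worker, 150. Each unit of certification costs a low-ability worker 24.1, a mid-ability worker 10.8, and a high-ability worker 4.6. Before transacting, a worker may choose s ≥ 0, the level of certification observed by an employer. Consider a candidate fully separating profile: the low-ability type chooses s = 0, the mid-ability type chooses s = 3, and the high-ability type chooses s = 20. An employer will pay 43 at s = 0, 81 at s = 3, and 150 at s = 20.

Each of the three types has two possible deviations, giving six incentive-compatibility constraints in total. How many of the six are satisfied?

5

Mid-ability (own payoff 81 − 10.8×3 = 48.6): to s=0 gives 43 → no gain ✓; to s=20 gives 150 − 10.8×20 = -66 → no gain ✓.
High-ability (own payoff 150 − 4.6×20 = 58): to s=0 gives 43 → no gain ✓; to s=3 gives 81 − 4.6×3 = 67.2 → profitable ✗.
Low-ability (own payoff 43): to s=3 gives 81 − 24.1×3 = 8.7 → no gain ✓; to s=20 gives 150 − 24.1×20 = -332 → no gain ✓.
5 of the 6 constraints hold; not an equilibrium.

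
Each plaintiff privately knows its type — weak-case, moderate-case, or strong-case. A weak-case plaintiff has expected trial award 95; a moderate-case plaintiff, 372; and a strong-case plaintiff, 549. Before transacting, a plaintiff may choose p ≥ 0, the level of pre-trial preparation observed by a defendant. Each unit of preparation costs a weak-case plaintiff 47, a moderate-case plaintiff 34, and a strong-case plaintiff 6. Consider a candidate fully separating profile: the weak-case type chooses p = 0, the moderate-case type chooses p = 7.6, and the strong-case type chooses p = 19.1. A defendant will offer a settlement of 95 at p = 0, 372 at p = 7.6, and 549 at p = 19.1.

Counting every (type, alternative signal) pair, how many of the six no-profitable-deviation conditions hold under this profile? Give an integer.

Strong-case (own payoff 549 − 6×19.1 = 434.4): to p=0 gives 95 → no gain ✓; to p=7.6 gives 372 − 6×7.6 = 326.4 → no gain ✓.
Weak-case (own payoff 95): to p=7.6 gives 372 − 47×7.6 = 14.8 → no gain ✓; to p=19.1 gives 549 − 47×19.1 = -348.7 → no gain ✓.
Moderate-case (own payoff 372 − 34×7.6 = 113.6): to p=0 gives 95 → no gain ✓; to p=19.1 gives 549 − 34×19.1 = -100.4 → no gain ✓.
6 of the 6 constraints hold; this profile is a separating equilibrium.

6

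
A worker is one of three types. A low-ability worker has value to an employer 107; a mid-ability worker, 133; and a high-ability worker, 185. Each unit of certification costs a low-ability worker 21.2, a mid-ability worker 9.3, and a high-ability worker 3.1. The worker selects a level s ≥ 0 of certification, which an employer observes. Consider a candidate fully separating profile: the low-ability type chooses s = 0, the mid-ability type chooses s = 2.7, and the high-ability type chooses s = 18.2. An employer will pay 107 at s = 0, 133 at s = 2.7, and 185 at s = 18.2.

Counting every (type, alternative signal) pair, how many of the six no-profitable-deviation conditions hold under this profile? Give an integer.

6

Low-ability (own payoff 107): to s=2.7 gives 133 − 21.2×2.7 = 75.76 → no gain ✓; to s=18.2 gives 185 − 21.2×18.2 = -200.84 → no gain ✓.
Mid-ability (own payoff 133 − 9.3×2.7 = 107.89): to s=0 gives 107 → no gain ✓; to s=18.2 gives 185 − 9.3×18.2 = 15.74 → no gain ✓.
High-ability (own payoff 185 − 3.1×18.2 = 128.58): to s=0 gives 107 → no gain ✓; to s=2.7 gives 133 − 3.1×2.7 = 124.63 → no gain ✓.
6 of the 6 constraints hold; this profile is a separating equilibrium.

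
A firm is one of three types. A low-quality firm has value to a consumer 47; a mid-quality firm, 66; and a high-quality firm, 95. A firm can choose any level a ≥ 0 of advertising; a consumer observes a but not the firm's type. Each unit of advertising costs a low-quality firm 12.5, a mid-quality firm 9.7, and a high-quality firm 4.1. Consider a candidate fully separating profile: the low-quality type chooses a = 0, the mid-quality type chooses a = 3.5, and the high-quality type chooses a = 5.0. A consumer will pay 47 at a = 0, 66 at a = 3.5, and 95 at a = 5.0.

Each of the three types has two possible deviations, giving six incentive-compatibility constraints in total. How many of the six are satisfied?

Low-quality (own payoff 47): to a=3.5 gives 66 − 12.5×3.5 = 22.25 → no gain ✓; to a=5.0 gives 95 − 12.5×5.0 = 32.5 → no gain ✓.
Mid-quality (own payoff 66 − 9.7×3.5 = 32.05): to a=0 gives 47 → profitable ✗; to a=5.0 gives 95 − 9.7×5.0 = 46.5 → profitable ✗.
High-quality (own payoff 95 − 4.1×5.0 = 74.5): to a=0 gives 47 → no gain ✓; to a=3.5 gives 66 − 4.1×3.5 = 51.65 → no gain ✓.
4 of the 6 constraints hold; not an equilibrium.

4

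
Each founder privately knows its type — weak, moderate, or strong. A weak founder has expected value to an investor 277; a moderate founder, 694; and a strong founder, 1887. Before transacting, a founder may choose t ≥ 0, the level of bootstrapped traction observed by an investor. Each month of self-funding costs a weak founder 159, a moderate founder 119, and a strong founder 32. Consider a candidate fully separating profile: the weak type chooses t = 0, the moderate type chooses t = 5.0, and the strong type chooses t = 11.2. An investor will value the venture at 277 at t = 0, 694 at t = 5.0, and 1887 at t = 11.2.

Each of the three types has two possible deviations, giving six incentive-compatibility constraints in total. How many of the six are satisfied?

Moderate (own payoff 694 − 119×5.0 = 99): to t=0 gives 277 → profitable ✗; to t=11.2 gives 1887 − 119×11.2 = 554.2 → profitable ✗.
Strong (own payoff 1887 − 32×11.2 = 1528.6): to t=0 gives 277 → no gain ✓; to t=5.0 gives 694 − 32×5.0 = 534 → no gain ✓.
Weak (own payoff 277): to t=5.0 gives 694 − 159×5.0 = -101 → no gain ✓; to t=11.2 gives 1887 − 159×11.2 = 106.2 → no gain ✓.
4 of the 6 constraints hold; not an equilibrium.

4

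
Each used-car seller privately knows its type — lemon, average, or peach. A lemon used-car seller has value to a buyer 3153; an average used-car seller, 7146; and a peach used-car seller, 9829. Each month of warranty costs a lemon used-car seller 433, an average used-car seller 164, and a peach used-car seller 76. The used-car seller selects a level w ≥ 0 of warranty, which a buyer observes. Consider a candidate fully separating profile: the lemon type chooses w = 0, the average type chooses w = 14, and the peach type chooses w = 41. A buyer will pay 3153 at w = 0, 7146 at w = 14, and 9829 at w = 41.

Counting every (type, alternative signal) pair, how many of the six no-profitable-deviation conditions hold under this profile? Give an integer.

Average (own payoff 7146 − 164×14 = 4850): to w=0 gives 3153 → no gain ✓; to w=41 gives 9829 − 164×41 = 3105 → no gain ✓.
Lemon (own payoff 3153): to w=14 gives 7146 − 433×14 = 1084 → no gain ✓; to w=41 gives 9829 − 433×41 = -7924 → no gain ✓.
Peach (own payoff 9829 − 76×41 = 6713): to w=0 gives 3153 → no gain ✓; to w=14 gives 7146 − 76×14 = 6082 → no gain ✓.
6 of the 6 constraints hold; this profile is a separating equilibrium.

6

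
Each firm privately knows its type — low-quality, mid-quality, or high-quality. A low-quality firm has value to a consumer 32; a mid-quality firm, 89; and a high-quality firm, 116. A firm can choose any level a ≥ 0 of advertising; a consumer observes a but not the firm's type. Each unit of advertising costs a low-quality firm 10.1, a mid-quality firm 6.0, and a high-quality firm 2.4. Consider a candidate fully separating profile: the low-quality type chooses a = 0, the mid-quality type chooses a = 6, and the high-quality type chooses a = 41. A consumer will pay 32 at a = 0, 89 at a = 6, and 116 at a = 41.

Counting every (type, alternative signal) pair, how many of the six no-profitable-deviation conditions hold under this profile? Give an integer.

4

High-quality (own payoff 116 − 2.4×41 = 17.6): to a=0 gives 32 → profitable ✗; to a=6 gives 89 − 2.4×6 = 74.6 → profitable ✗.
Mid-quality (own payoff 89 − 6.0×6 = 53): to a=0 gives 32 → no gain ✓; to a=41 gives 116 − 6.0×41 = -130 → no gain ✓.
Low-quality (own payoff 32): to a=6 gives 89 − 10.1×6 = 28.4 → no gain ✓; to a=41 gives 116 − 10.1×41 = -298.1 → no gain ✓.
4 of the 6 constraints hold; not an equilibrium.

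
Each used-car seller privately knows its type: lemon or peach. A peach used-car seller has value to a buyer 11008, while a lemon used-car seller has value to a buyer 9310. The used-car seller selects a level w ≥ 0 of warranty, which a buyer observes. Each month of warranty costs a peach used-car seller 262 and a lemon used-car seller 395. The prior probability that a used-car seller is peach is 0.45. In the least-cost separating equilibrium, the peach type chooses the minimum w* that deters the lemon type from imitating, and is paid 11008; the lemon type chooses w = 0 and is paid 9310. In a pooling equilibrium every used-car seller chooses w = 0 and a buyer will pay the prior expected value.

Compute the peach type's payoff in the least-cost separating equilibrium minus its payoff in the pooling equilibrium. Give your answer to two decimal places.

-192.37

Least-cost separating signal: w* solves 9310 = 11008 − 395·w*, so w* = (11008 − 9310)/395 ≈ 4.2987.
Peach type's separating payoff: 11008 − 262 × w* = 11008 − 262 × (11008 − 9310)/395 = 11008 − 444876/395 ≈ 9881.7316.
Pooling payoff: 0.45 × 11008 + 0.55 × 9310 = 10074.1.
Difference: 9881.7316 − 10074.1 = -192.3684, i.e. -192.37 to two decimal places.
The peach type would prefer the pooling outcome.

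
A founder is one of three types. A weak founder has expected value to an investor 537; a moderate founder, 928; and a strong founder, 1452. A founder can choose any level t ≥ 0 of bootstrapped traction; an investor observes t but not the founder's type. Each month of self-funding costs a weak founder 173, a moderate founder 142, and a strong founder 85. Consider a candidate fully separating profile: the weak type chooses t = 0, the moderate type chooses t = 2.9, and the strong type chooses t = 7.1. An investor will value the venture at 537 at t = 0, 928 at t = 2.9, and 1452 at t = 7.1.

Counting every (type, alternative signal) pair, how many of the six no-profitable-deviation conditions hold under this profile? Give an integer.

Strong (own payoff 1452 − 85×7.1 = 848.5): to t=0 gives 537 → no gain ✓; to t=2.9 gives 928 − 85×2.9 = 681.5 → no gain ✓.
Weak (own payoff 537): to t=2.9 gives 928 − 173×2.9 = 426.3 → no gain ✓; to t=7.1 gives 1452 − 173×7.1 = 223.7 → no gain ✓.
Moderate (own payoff 928 − 142×2.9 = 516.2): to t=0 gives 537 → profitable ✗; to t=7.1 gives 1452 − 142×7.1 = 443.8 → no gain ✓.
5 of the 6 constraints hold; not an equilibrium.

5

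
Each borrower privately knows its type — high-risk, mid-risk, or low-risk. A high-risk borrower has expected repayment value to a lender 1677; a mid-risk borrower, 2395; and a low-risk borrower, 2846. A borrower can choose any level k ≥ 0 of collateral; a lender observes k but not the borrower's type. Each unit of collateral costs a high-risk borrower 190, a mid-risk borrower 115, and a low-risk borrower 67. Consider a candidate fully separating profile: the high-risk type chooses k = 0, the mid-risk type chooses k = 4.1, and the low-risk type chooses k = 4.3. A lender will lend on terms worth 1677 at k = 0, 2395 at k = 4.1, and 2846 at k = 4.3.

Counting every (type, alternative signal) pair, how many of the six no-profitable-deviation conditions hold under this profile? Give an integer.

4

Mid-risk (own payoff 2395 − 115×4.1 = 1923.5): to k=0 gives 1677 → no gain ✓; to k=4.3 gives 2846 − 115×4.3 = 2351.5 → profitable ✗.
Low-risk (own payoff 2846 − 67×4.3 = 2557.9): to k=0 gives 1677 → no gain ✓; to k=4.1 gives 2395 − 67×4.1 = 2120.3 → no gain ✓.
High-risk (own payoff 1677): to k=4.1 gives 2395 − 190×4.1 = 1616 → no gain ✓; to k=4.3 gives 2846 − 190×4.3 = 2029 → profitable ✗.
4 of the 6 constraints hold; not an equilibrium.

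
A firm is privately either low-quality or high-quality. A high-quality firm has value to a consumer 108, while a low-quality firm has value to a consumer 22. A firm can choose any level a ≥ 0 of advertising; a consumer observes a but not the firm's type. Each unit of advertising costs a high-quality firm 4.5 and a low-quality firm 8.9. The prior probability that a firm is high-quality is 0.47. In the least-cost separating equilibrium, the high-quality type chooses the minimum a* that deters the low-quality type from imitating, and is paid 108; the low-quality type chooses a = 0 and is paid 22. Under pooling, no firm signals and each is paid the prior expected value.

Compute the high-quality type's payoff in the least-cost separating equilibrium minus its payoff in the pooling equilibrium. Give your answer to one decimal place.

2.1

Least-cost separating signal: a* solves 22 = 108 − 8.9·a*, so a* = (108 − 22)/8.9 ≈ 9.6629.
High-quality type's separating payoff: 108 − 4.5 × a* = 108 − 4.5 × (108 − 22)/8.9 = 108 − 387/8.9 ≈ 64.517.
Pooling payoff: 0.47 × 108 + 0.53 × 22 = 62.42.
Difference: 64.517 − 62.42 = 2.097, i.e. 2.1 to one decimal place.
The high-quality type prefers to separate.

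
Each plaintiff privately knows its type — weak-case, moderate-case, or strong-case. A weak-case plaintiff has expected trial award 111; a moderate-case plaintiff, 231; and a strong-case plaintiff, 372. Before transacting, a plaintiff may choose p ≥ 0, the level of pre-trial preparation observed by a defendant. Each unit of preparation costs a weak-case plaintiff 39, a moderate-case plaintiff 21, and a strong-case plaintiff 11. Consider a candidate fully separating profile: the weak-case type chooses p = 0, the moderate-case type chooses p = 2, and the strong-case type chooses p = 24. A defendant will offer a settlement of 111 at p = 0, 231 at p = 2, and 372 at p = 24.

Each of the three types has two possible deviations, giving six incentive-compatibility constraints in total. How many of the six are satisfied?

3

Moderate-case (own payoff 231 − 21×2 = 189): to p=0 gives 111 → no gain ✓; to p=24 gives 372 − 21×24 = -132 → no gain ✓.
Weak-case (own payoff 111): to p=2 gives 231 − 39×2 = 153 → profitable ✗; to p=24 gives 372 − 39×24 = -564 → no gain ✓.
Strong-case (own payoff 372 − 11×24 = 108): to p=0 gives 111 → profitable ✗; to p=2 gives 231 − 11×2 = 209 → profitable ✗.
3 of the 6 constraints hold; not an equilibrium.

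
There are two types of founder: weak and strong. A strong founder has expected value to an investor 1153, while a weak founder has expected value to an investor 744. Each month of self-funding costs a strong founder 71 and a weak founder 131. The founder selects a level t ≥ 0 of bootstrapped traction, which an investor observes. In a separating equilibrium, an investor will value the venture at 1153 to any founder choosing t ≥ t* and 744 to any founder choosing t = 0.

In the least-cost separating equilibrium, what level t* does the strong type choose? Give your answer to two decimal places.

A weak founder choosing t = 0 receives 744.
Imitating at t* instead would pay 1153 at cost 131·t*, netting 1153 − 131·t*.
Indifference: 744 = 1153 − 131·t*, so t* = (1153 − 744) / 131 ≈ 3.12.
At t* the weak type's incentive constraint just binds; the strong type strictly prefers t* since its per-unit cost is lower.

3.12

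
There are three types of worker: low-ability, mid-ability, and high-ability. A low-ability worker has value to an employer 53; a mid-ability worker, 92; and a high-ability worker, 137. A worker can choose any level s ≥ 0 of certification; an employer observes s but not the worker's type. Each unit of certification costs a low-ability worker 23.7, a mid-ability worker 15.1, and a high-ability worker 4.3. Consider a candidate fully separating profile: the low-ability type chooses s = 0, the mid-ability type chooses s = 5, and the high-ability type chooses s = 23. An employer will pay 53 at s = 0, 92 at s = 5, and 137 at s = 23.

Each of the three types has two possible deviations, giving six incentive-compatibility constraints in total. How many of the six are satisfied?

Low-ability (own payoff 53): to s=5 gives 92 − 23.7×5 = -26.5 → no gain ✓; to s=23 gives 137 − 23.7×23 = -408.1 → no gain ✓.
Mid-ability (own payoff 92 − 15.1×5 = 16.5): to s=0 gives 53 → profitable ✗; to s=23 gives 137 − 15.1×23 = -210.3 → no gain ✓.
High-ability (own payoff 137 − 4.3×23 = 38.1): to s=0 gives 53 → profitable ✗; to s=5 gives 92 − 4.3×5 = 70.5 → profitable ✗.
3 of the 6 constraints hold; not an equilibrium.

3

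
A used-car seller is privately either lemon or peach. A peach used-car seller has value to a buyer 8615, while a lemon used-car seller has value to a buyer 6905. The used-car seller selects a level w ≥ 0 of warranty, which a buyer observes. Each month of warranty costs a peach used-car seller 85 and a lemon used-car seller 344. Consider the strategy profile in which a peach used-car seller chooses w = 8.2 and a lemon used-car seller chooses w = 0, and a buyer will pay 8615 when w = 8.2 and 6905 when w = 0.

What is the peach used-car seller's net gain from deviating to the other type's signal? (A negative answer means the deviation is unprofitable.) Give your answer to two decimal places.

Playing w = 8.2 the peach used-car seller receives 8615 − 85 × 8.2 = 7918.
Deviating to w = 0 yields 6905 instead.
Gain from deviating: 6905 − 7918 = -1013.00.
The gain is negative, so the peach type's incentive-compatibility constraint is satisfied.

-1013.00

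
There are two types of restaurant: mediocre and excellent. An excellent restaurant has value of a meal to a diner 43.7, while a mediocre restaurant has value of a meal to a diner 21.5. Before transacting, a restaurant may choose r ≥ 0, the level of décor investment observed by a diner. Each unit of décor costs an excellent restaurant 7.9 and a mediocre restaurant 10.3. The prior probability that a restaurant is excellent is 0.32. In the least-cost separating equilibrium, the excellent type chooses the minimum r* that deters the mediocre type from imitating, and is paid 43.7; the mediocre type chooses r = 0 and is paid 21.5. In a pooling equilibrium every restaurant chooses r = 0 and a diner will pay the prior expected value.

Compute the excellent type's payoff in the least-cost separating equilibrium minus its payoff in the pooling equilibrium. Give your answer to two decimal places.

Least-cost separating signal: r* solves 21.5 = 43.7 − 10.3·r*, so r* = (43.7 − 21.5)/10.3 ≈ 2.1553.
Excellent type's separating payoff: 43.7 − 7.9 × r* = 43.7 − 7.9 × (43.7 − 21.5)/10.3 = 43.7 − 175.38/10.3 ≈ 26.6728.
Pooling payoff: 0.32 × 43.7 + 0.68 × 21.5 = 28.604.
Difference: 26.6728 − 28.604 = -1.9312, i.e. -1.93 to two decimal places.
The excellent type would prefer the pooling outcome.

-1.93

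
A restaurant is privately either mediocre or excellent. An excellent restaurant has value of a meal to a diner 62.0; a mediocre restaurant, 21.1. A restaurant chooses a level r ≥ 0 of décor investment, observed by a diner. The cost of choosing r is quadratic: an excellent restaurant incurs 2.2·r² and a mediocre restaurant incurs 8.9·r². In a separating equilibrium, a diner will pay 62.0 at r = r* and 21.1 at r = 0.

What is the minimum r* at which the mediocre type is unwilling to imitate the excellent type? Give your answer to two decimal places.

2.14

The mediocre type at r = 0 receives 21.1; imitating at r* yields 62.0 − 8.9·r*².
Indifference: 21.1 = 62.0 − 8.9·r*², so r*² = (62.0 − 21.1) / 8.9 ≈ 4.5955.
r* = √4.5955 ≈ 2.14.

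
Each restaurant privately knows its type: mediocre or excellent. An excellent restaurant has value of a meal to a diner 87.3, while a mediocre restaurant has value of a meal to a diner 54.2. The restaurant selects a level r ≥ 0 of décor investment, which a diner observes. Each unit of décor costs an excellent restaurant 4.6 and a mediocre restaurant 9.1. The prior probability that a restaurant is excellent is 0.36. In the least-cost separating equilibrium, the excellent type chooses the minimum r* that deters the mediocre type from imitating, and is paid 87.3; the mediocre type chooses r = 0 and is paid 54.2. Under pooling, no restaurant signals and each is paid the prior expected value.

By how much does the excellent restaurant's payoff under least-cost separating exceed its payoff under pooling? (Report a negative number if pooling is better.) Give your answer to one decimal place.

Least-cost separating signal: r* solves 54.2 = 87.3 − 9.1·r*, so r* = (87.3 − 54.2)/9.1 ≈ 3.6374.
Excellent type's separating payoff: 87.3 − 4.6 × r* = 87.3 − 4.6 × (87.3 − 54.2)/9.1 = 87.3 − 152.26/9.1 ≈ 70.568.
Pooling payoff: 0.36 × 87.3 + 0.64 × 54.2 = 66.116.
Difference: 70.568 − 66.116 = 4.452, i.e. 4.5 to one decimal place.
The excellent type prefers to separate.

4.5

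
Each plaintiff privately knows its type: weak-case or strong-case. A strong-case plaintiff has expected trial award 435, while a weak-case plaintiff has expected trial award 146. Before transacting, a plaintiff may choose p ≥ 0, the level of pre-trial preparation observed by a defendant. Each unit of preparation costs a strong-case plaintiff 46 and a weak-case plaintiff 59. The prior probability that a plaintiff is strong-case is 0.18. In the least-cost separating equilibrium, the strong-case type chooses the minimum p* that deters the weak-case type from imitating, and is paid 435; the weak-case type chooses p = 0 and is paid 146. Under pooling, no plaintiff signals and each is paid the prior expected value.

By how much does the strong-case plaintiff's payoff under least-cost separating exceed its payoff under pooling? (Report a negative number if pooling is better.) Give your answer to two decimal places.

Least-cost separating signal: p* solves 146 = 435 − 59·p*, so p* = (435 − 146)/59 ≈ 4.8983.
Strong-case type's separating payoff: 435 − 46 × p* = 435 − 46 × (435 − 146)/59 = 435 − 13294/59 ≈ 209.6780.
Pooling payoff: 0.18 × 435 + 0.82 × 146 = 198.02.
Difference: 209.6780 − 198.02 = 11.658, i.e. 11.66 to two decimal places.
The strong-case type prefers to separate.

11.66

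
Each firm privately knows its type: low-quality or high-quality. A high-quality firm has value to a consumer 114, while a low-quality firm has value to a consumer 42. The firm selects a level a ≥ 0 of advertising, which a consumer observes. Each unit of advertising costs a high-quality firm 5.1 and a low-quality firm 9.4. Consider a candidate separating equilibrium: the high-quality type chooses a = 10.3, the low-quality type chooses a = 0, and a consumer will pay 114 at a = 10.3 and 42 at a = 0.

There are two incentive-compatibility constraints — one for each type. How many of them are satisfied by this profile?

Low-quality type: stay at 0 → 42; mimic → 114 − 9.4 × 10.3 = 17.18. IC holds (42 ≥ 17.18).
High-quality type: signal → 114 − 5.1 × 10.3 = 61.47; deviate to 0 → 42. IC holds (61.47 ≥ 42).
2 of 2 constraints hold, so this is a separating equilibrium.

2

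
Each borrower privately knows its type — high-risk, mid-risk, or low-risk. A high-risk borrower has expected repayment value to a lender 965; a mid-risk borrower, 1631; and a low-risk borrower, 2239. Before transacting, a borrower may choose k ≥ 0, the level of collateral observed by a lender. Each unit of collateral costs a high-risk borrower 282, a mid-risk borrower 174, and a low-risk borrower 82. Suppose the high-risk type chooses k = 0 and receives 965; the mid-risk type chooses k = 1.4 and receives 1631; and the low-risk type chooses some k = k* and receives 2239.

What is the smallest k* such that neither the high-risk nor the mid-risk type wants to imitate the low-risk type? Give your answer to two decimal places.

Mid-risk type (on-path payoff 1631 − 174×1.4 = 1387.4) won't mimic when 1387.4 ≥ 2239 − 174·k*, i.e. k* ≥ 4.89.
High-risk type (on-path payoff 965) won't mimic when 965 ≥ 2239 − 282·k*, i.e. k* ≥ 4.52.
Both must hold, so k* = max(4.52, 4.89) = 4.89. The mid-risk type's constraint binds.

4.89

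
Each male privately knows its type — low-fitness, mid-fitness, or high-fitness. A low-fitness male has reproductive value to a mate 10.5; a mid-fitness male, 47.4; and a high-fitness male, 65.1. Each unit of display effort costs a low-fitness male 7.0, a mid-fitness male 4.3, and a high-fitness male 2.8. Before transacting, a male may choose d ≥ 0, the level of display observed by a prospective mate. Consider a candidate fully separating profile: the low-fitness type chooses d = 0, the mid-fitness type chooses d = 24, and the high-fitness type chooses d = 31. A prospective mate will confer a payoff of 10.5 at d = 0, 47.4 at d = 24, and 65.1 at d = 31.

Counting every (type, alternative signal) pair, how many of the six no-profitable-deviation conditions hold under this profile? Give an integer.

3

Low-fitness (own payoff 10.5): to d=24 gives 47.4 − 7.0×24 = -120.6 → no gain ✓; to d=31 gives 65.1 − 7.0×31 = -151.9 → no gain ✓.
Mid-fitness (own payoff 47.4 − 4.3×24 = -55.8): to d=0 gives 10.5 → profitable ✗; to d=31 gives 65.1 − 4.3×31 = -68.2 → no gain ✓.
High-fitness (own payoff 65.1 − 2.8×31 = -21.7): to d=0 gives 10.5 → profitable ✗; to d=24 gives 47.4 − 2.8×24 = -19.8 → profitable ✗.
3 of the 6 constraints hold; not an equilibrium.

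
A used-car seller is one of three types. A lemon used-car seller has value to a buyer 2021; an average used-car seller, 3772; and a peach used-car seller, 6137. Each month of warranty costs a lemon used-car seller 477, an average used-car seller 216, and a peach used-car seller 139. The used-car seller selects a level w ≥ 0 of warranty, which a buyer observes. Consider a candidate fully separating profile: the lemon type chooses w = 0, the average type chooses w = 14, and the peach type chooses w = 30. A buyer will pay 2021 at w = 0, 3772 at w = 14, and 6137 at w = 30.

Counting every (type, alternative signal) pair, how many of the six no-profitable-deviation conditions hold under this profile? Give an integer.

Average (own payoff 3772 − 216×14 = 748): to w=0 gives 2021 → profitable ✗; to w=30 gives 6137 − 216×30 = -343 → no gain ✓.
Peach (own payoff 6137 − 139×30 = 1967): to w=0 gives 2021 → profitable ✗; to w=14 gives 3772 − 139×14 = 1826 → no gain ✓.
Lemon (own payoff 2021): to w=14 gives 3772 − 477×14 = -2906 → no gain ✓; to w=30 gives 6137 − 477×30 = -8173 → no gain ✓.
4 of the 6 constraints hold; not an equilibrium.

4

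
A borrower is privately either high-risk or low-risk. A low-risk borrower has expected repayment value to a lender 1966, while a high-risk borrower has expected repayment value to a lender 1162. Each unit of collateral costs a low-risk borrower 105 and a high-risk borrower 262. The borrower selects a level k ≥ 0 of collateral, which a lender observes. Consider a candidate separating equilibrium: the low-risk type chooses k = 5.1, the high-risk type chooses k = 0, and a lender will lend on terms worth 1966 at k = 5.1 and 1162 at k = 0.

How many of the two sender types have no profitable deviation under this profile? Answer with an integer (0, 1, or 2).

High-risk type: stay at 0 → 1162; mimic → 1966 − 262 × 5.1 = 629.8. IC holds (1162 ≥ 629.8).
Low-risk type: signal → 1966 − 105 × 5.1 = 1430.5; deviate to 0 → 1162. IC holds (1430.5 ≥ 1162).
2 of 2 constraints hold, so this is a separating equilibrium.

2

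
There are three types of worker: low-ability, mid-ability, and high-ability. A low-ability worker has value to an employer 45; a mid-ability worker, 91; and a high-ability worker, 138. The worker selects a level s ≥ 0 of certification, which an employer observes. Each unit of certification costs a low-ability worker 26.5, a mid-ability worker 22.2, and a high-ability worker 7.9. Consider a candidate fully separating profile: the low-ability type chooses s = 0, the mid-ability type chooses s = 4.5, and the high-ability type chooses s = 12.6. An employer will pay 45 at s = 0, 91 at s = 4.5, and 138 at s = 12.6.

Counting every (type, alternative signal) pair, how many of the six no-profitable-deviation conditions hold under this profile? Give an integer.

High-ability (own payoff 138 − 7.9×12.6 = 38.46): to s=0 gives 45 → profitable ✗; to s=4.5 gives 91 − 7.9×4.5 = 55.45 → profitable ✗.
Mid-ability (own payoff 91 − 22.2×4.5 = -8.9): to s=0 gives 45 → profitable ✗; to s=12.6 gives 138 − 22.2×12.6 = -141.72 → no gain ✓.
Low-ability (own payoff 45): to s=4.5 gives 91 − 26.5×4.5 = -28.25 → no gain ✓; to s=12.6 gives 138 − 26.5×12.6 = -195.9 → no gain ✓.
3 of the 6 constraints hold; not an equilibrium.

3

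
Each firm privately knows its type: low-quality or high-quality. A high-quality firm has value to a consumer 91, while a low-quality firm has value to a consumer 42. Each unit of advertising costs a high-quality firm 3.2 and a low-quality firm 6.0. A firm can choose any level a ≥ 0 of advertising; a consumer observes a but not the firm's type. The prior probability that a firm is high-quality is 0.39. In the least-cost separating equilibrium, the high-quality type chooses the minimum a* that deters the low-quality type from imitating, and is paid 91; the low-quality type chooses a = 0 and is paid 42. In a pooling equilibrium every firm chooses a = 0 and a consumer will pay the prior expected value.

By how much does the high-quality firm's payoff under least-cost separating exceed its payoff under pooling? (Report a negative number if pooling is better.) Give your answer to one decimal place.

Least-cost separating signal: a* solves 42 = 91 − 6.0·a*, so a* = (91 − 42)/6.0 ≈ 8.1667.
High-quality type's separating payoff: 91 − 3.2 × a* = 91 − 3.2 × (91 − 42)/6.0 = 91 − 156.8/6.0 ≈ 64.867.
Pooling payoff: 0.39 × 91 + 0.61 × 42 = 61.11.
Difference: 64.867 − 61.11 = 3.757, i.e. 3.8 to one decimal place.
The high-quality type prefers to separate.

3.8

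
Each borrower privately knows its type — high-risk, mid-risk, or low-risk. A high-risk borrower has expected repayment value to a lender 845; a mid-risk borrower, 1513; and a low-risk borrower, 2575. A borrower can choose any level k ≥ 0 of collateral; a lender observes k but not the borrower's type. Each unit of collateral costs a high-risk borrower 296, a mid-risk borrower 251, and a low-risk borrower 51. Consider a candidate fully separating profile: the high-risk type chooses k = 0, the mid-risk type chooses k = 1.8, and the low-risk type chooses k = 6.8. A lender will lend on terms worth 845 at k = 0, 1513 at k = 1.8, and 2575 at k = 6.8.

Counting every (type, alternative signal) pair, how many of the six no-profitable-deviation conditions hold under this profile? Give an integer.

Mid-risk (own payoff 1513 − 251×1.8 = 1061.2): to k=0 gives 845 → no gain ✓; to k=6.8 gives 2575 − 251×6.8 = 868.2 → no gain ✓.
High-risk (own payoff 845): to k=1.8 gives 1513 − 296×1.8 = 980.2 → profitable ✗; to k=6.8 gives 2575 − 296×6.8 = 562.2 → no gain ✓.
Low-risk (own payoff 2575 − 51×6.8 = 2228.2): to k=0 gives 845 → no gain ✓; to k=1.8 gives 1513 − 51×1.8 = 1421.2 → no gain ✓.
5 of the 6 constraints hold; not an equilibrium.

5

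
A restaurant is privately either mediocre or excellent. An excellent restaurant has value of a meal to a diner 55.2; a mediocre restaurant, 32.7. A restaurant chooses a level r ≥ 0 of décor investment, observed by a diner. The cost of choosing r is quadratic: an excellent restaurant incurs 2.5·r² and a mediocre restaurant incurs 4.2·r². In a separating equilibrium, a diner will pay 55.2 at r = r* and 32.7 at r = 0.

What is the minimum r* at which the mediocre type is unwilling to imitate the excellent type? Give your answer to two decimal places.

The mediocre type at r = 0 receives 32.7; imitating at r* yields 55.2 − 4.2·r*².
Indifference: 32.7 = 55.2 − 4.2·r*², so r*² = (55.2 − 32.7) / 4.2 ≈ 5.3571.
r* = √5.3571 ≈ 2.31.

2.31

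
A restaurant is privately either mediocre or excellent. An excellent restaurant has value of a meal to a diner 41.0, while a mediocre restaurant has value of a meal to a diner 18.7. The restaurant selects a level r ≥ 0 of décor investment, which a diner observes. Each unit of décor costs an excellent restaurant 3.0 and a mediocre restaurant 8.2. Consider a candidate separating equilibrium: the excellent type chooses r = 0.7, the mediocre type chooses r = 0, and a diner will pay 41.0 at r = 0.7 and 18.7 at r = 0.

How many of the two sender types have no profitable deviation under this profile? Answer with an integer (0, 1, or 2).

Excellent type: signal → 41.0 − 3.0 × 0.7 = 38.9; deviate to 0 → 18.7. IC holds (38.9 ≥ 18.7).
Mediocre type: stay at 0 → 18.7; mimic → 41.0 − 8.2 × 0.7 = 35.26. IC fails (18.7 < 35.26).
1 of 2 constraints hold, so this profile is not an equilibrium.

1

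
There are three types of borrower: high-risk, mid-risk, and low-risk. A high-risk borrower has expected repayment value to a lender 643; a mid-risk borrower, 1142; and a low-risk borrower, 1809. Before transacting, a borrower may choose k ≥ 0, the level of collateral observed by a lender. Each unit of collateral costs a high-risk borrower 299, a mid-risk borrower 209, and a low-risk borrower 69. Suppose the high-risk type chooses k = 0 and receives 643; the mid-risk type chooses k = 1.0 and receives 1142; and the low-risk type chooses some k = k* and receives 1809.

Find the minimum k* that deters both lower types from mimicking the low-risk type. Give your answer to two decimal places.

4.19

Mid-risk type (on-path payoff 1142 − 209×1.0 = 933) won't mimic when 933 ≥ 1809 − 209·k*, i.e. k* ≥ 4.19.
High-risk type (on-path payoff 643) won't mimic when 643 ≥ 1809 − 299·k*, i.e. k* ≥ 3.90.
Both must hold, so k* = max(3.90, 4.19) = 4.19. The mid-risk type's constraint binds.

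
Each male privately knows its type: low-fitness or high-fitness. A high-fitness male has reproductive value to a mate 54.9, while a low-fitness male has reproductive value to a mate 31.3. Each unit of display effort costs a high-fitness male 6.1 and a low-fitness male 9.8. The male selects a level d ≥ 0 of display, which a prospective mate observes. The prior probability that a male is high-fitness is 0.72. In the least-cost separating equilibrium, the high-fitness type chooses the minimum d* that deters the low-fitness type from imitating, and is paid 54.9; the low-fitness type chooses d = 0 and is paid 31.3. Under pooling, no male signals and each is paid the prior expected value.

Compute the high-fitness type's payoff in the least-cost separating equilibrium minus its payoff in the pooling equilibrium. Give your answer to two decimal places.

Least-cost separating signal: d* solves 31.3 = 54.9 − 9.8·d*, so d* = (54.9 − 31.3)/9.8 ≈ 2.4082.
High-fitness type's separating payoff: 54.9 − 6.1 × d* = 54.9 − 6.1 × (54.9 − 31.3)/9.8 = 54.9 − 143.96/9.8 ≈ 40.2102.
Pooling payoff: 0.72 × 54.9 + 0.28 × 31.3 = 48.292.
Difference: 40.2102 − 48.292 = -8.0818, i.e. -8.08 to two decimal places.
The high-fitness type would prefer the pooling outcome.

-8.08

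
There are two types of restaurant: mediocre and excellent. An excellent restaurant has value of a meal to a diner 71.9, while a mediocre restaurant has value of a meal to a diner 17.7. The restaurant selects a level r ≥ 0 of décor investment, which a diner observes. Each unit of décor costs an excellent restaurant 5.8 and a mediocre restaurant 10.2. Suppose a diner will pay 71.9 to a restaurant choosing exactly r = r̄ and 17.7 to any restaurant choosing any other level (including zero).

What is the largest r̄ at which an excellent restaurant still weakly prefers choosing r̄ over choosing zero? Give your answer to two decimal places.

Choosing r̄ yields the excellent type 71.9 − 5.8·r̄; choosing zero yields 17.7.
The excellent type is indifferent at 71.9 − 5.8·r̄ = 17.7, i.e. r̄ = (71.9 − 17.7) / 5.8 ≈ 9.34.
For any r̄ above 9.34 the excellent type would rather pool at zero, so separation collapses.

9.34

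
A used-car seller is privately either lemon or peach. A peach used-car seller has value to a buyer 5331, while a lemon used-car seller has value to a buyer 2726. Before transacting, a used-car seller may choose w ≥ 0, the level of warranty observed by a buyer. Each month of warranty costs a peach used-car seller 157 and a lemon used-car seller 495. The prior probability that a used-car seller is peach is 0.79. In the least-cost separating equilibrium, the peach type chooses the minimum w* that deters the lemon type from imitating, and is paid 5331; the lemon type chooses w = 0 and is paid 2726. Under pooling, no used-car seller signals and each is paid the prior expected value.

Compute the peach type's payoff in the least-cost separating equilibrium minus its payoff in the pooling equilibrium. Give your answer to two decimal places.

Least-cost separating signal: w* solves 2726 = 5331 − 495·w*, so w* = (5331 − 2726)/495 ≈ 5.2626.
Peach type's separating payoff: 5331 − 157 × w* = 5331 − 157 × (5331 − 2726)/495 = 5331 − 408985/495 ≈ 4504.7677.
Pooling payoff: 0.79 × 5331 + 0.21 × 2726 = 4783.95.
Difference: 4504.7677 − 4783.95 = -279.1823, i.e. -279.18 to two decimal places.
The peach type would prefer the pooling outcome.

-279.18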